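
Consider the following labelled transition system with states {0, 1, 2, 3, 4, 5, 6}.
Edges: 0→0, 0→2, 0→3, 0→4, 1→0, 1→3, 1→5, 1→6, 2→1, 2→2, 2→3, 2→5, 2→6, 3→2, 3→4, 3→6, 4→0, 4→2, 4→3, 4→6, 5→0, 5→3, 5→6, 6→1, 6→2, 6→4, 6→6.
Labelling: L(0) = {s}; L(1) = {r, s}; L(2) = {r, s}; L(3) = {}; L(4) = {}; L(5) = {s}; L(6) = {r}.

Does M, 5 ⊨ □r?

At 5: □r requires r at every successor {0, 3, 6}.
  r fails at 0, so □r is false at 5.

No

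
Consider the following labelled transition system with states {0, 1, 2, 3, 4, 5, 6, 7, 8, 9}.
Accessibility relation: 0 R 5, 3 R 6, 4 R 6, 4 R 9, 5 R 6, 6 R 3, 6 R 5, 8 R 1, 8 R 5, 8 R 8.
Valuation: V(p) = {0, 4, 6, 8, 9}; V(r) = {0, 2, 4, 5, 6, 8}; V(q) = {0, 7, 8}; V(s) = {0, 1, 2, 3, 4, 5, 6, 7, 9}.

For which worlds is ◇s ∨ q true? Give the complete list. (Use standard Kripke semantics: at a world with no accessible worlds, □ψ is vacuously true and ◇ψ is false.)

Let φ = ◇s ∨ q. Evaluate φ at each world:
  0 (successors {5}): φ is true.
  1 (successors ∅): φ is false.
  2 (successors ∅): φ is false.
  3 (successors {6}): φ is true.
  4 (successors {6, 9}): φ is true.
  5 (successors {6}): φ is true.
  6 (successors {3, 5}): φ is true.
  7 (successors ∅): φ is true.
  8 (successors {1, 5, 8}): φ is true.
  9 (successors ∅): φ is false.
For instance, at 4:
  At 4: ◇s is true, q is false, so ◇s ∨ q is true.
    At 4: ◇s requires s at some successor in {6, 9}.
      s holds at 6, so ◇s is true at 4.
Satisfying worlds: {0, 3, 4, 5, 6, 7, 8}

0, 3, 4, 5, 6, 7, 8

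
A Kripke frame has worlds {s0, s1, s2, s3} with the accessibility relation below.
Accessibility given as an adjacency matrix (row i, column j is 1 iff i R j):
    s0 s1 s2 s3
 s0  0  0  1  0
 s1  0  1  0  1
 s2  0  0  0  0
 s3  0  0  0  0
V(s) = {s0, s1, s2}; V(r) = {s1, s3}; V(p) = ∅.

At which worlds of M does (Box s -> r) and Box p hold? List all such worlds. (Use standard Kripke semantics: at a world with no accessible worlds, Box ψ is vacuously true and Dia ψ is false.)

s3

Let φ = (Box s -> r) and Box p. Evaluate φ at each world:
  s0 (successors {s2}): φ is false.
  s1 (successors {s1, s3}): φ is false.
  s2 (successors ∅): φ is false.
  s3 (successors ∅): φ is true.
For instance, at s1:
  At s1: Box s -> r is true, Box p is false, so (Box s -> r) and Box p is false.
    At s1: Box s is false, r is true, so Box s -> r is true.
      At s1: Box s requires s at every successor {s1, s3}.
        s fails at s3, so Box s is false at s1.
    At s1: Box p requires p at every successor {s1, s3}.
      p fails at s1, so Box p is false at s1.
Satisfying worlds: {s3}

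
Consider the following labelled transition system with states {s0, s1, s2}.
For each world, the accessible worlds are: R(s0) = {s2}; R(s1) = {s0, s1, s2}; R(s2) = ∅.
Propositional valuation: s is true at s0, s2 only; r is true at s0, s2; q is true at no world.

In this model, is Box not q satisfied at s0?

Yes

At s0: Box not q requires not q at every successor {s2}.
  At s2: not q is true.
So Box not q is true at s0.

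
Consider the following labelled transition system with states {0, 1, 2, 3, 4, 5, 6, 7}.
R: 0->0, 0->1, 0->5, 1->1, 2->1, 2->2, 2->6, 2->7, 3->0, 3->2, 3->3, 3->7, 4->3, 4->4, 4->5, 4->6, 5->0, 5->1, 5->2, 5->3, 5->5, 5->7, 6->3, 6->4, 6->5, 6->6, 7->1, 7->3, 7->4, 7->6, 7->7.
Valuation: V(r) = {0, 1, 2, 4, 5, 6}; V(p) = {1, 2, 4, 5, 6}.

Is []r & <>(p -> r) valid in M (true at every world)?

Let φ = []r & <>(p -> r). Evaluate φ at each world:
  0 (successors {0, 1, 5}): φ is true.
  1 (successors {1}): φ is true.
  2 (successors {1, 2, 6, 7}): φ is false.
  3 (successors {0, 2, 3, 7}): φ is false.
  4 (successors {3, 4, 5, 6}): φ is false.
  5 (successors {0, 1, 2, 3, 5, 7}): φ is false.
  6 (successors {3, 4, 5, 6}): φ is false.
  7 (successors {1, 3, 4, 6, 7}): φ is false.
Detail at 2 (counterexample):
  At 2: []r is false, <>(p -> r) is true, so []r & <>(p -> r) is false.
    At 2: []r requires r at every successor {1, 2, 6, 7}.
      r fails at 7, so []r is false at 2.
    At 2: <>(p -> r) requires p -> r at some successor in {1, 2, 6, 7}.
      p -> r holds at 1, so <>(p -> r) is true at 2.

No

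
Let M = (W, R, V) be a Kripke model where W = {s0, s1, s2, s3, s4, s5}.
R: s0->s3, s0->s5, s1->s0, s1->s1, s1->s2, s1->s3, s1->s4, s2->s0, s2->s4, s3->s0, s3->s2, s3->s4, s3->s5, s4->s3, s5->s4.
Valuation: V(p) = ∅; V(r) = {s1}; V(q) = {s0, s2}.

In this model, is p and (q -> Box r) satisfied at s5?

No

At s5: p is false, q -> Box r is true, so p and (q -> Box r) is false.
  At s5: q is false, Box r is false, so q -> Box r is true.
    At s5: Box r requires r at every successor {s4}.
      r fails at s4, so Box r is false at s5.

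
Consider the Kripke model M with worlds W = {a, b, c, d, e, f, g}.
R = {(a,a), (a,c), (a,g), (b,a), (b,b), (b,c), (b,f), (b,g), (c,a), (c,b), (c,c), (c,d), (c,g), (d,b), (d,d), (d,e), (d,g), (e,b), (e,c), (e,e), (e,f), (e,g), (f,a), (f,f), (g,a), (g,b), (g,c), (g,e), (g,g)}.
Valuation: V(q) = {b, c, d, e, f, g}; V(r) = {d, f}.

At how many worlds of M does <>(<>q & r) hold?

Recall that <>ψ holds at a world iff ψ holds at some accessible world.
Let φ = <>(<>q & r). Evaluate φ at each world:
  a (successors {a, c, g}): φ is false.
  b (successors {a, b, c, f, g}): φ is true.
  c (successors {a, b, c, d, g}): φ is true.
  d (successors {b, d, e, g}): φ is true.
  e (successors {b, c, e, f, g}): φ is true.
  f (successors {a, f}): φ is true.
  g (successors {a, b, c, e, g}): φ is false.
For instance, at a:
  At a: <>(<>q & r) requires <>q & r at some successor in {a, c, g}.
    At a: <>q & r is false.
    At c: <>q & r is false.
    At g: <>q & r is false.
  So <>(<>q & r) is false at a.
Satisfying worlds: {b, c, d, e, f}

5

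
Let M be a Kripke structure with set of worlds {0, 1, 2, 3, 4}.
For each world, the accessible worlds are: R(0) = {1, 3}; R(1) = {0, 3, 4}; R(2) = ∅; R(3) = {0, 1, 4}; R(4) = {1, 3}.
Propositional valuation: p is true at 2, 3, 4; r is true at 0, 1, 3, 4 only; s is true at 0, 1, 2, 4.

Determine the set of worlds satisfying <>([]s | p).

0, 1, 3, 4

Let φ = <>([]s | p). Evaluate φ at each world:
  0 (successors {1, 3}): φ is true.
  1 (successors {0, 3, 4}): φ is true.
  2 (successors ∅): φ is false.
  3 (successors {0, 1, 4}): φ is true.
  4 (successors {1, 3}): φ is true.
For instance, at 4:
  At 4: <>([]s | p) requires []s | p at some successor in {1, 3}.
    []s | p holds at 3, so <>([]s | p) is true at 4.
      At 3: []s is true, p is true, so []s | p is true.
Satisfying worlds: {0, 1, 3, 4}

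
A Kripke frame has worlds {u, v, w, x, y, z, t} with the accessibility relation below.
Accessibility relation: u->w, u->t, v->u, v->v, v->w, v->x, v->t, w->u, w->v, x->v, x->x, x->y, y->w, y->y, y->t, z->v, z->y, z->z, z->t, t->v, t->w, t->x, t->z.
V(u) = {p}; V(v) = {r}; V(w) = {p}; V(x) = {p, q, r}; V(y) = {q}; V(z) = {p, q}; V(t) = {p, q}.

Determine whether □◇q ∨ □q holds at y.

At y: □◇q is false, □q is false, so □◇q ∨ □q is false.
  At y: □◇q requires ◇q at every successor {w, y, t}.
    ◇q fails at w, so □◇q is false at y.
      At w: ◇q requires q at some successor in {u, v}.
        At u: q is false.
        At v: q is false.
      So ◇q is false at w.
  At y: □q requires q at every successor {w, y, t}.
    q fails at w, so □q is false at y.

No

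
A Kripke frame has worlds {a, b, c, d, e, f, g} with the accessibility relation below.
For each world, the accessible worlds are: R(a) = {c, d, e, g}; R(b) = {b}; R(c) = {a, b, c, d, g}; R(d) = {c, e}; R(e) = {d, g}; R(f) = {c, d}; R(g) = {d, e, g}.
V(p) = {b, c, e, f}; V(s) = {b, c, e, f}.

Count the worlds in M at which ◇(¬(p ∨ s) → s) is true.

Let φ = ◇(¬(p ∨ s) → s). Evaluate φ at each world:
  a (successors {c, d, e, g}): φ is true.
  b (successors {b}): φ is true.
  c (successors {a, b, c, d, g}): φ is true.
  d (successors {c, e}): φ is true.
  e (successors {d, g}): φ is false.
  f (successors {c, d}): φ is true.
  g (successors {d, e, g}): φ is true.
For instance, at d:
  At d: ◇(¬(p ∨ s) → s) requires ¬(p ∨ s) → s at some successor in {c, e}.
    ¬(p ∨ s) → s holds at c, so ◇(¬(p ∨ s) → s) is true at d.
Satisfying worlds: {a, b, c, d, f, g}

6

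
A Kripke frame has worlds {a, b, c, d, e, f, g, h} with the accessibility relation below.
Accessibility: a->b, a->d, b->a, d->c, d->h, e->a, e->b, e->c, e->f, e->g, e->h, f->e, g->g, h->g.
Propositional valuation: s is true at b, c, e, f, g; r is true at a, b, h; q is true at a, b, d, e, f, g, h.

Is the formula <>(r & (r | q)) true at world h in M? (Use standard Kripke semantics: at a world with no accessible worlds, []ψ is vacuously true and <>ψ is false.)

No

At h: <>(r & (r | q)) requires r & (r | q) at some successor in {g}.
  At g: r & (r | q) is false.
So <>(r & (r | q)) is false at h.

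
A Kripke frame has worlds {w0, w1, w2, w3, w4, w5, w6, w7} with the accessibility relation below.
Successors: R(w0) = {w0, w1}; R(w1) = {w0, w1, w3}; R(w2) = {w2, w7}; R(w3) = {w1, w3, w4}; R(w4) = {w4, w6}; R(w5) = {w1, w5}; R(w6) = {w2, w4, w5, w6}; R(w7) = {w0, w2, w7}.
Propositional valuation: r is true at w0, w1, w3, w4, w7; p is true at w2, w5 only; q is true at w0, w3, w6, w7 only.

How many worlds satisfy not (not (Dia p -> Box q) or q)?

Let φ = not (not (Dia p -> Box q) or q). Evaluate φ at each world:
  w0 (successors {w0, w1}): φ is false.
  w1 (successors {w0, w1, w3}): φ is true.
  w2 (successors {w2, w7}): φ is false.
  w3 (successors {w1, w3, w4}): φ is false.
  w4 (successors {w4, w6}): φ is true.
  w5 (successors {w1, w5}): φ is false.
  w6 (successors {w2, w4, w5, w6}): φ is false.
  w7 (successors {w0, w2, w7}): φ is false.
For instance, at w0:
  At w0: not (Dia p -> Box q) or q is true, so not (not (Dia p -> Box q) or q) is false.
    At w0: not (Dia p -> Box q) is false, q is true, so not (Dia p -> Box q) or q is true.
      At w0: Dia p -> Box q is true, so not (Dia p -> Box q) is false.
Satisfying worlds: {w1, w4}

2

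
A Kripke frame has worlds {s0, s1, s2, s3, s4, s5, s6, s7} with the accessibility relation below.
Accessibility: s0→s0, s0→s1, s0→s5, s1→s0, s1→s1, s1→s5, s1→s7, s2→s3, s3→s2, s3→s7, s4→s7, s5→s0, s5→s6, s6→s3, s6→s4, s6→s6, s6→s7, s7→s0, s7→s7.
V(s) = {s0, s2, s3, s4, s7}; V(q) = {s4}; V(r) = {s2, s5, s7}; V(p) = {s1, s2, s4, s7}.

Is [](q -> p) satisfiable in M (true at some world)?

Yes

Let φ = [](q -> p). Evaluate φ at each world:
  s0 (successors {s0, s1, s5}): φ is true.
  s1 (successors {s0, s1, s5, s7}): φ is true.
  s2 (successors {s3}): φ is true.
  s3 (successors {s2, s7}): φ is true.
  s4 (successors {s7}): φ is true.
  s5 (successors {s0, s6}): φ is true.
  s6 (successors {s3, s4, s6, s7}): φ is true.
  s7 (successors {s0, s7}): φ is true.
Detail at s0 (witness):
  At s0: [](q -> p) requires q -> p at every successor {s0, s1, s5}.
    At s0: q -> p is true.
    At s1: q -> p is true.
    At s5: q -> p is true.
  So [](q -> p) is true at s0.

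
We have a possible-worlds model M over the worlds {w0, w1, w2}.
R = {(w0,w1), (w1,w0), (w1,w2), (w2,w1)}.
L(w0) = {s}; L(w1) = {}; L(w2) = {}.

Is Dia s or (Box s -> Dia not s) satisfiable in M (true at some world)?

Yes

Let φ = Dia s or (Box s -> Dia not s). Evaluate φ at each world:
  w0 (successors {w1}): φ is true.
  w1 (successors {w0, w2}): φ is true.
  w2 (successors {w1}): φ is true.
Detail at w0 (witness):
  At w0: Dia s is false, Box s -> Dia not s is true, so Dia s or (Box s -> Dia not s) is true.
    At w0: Dia s requires s at some successor in {w1}.
      At w1: s is false.
    So Dia s is false at w0.
    At w0: Box s is false, Dia not s is true, so Box s -> Dia not s is true.
      At w0: Box s requires s at every successor {w1}.
        s fails at w1, so Box s is false at w0.
      At w0: Dia not s requires not s at some successor in {w1}.
        not s holds at w1, so Dia not s is true at w0.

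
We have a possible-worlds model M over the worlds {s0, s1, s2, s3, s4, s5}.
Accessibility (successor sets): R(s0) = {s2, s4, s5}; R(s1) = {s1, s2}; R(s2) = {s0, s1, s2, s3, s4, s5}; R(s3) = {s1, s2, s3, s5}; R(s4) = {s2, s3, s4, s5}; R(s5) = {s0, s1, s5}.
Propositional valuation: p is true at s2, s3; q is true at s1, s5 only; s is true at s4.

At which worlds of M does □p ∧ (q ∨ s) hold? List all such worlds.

none

Let φ = □p ∧ (q ∨ s). Evaluate φ at each world:
  s0 (successors {s2, s4, s5}): φ is false.
  s1 (successors {s1, s2}): φ is false.
  s2 (successors {s0, s1, s2, s3, s4, s5}): φ is false.
  s3 (successors {s1, s2, s3, s5}): φ is false.
  s4 (successors {s2, s3, s4, s5}): φ is false.
  s5 (successors {s0, s1, s5}): φ is false.
For instance, at s2:
  At s2: □p is false, q ∨ s is false, so □p ∧ (q ∨ s) is false.
    At s2: □p requires p at every successor {s0, s1, s2, s3, s4, s5}.
      p fails at s0, so □p is false at s2.
Satisfying worlds: none.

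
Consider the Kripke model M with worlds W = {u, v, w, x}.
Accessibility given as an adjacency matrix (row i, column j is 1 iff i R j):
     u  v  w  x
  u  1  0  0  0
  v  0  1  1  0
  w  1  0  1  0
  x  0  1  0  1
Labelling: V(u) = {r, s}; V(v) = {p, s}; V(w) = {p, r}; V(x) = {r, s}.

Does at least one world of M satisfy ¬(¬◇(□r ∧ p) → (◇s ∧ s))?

Let φ = ¬(¬◇(□r ∧ p) → (◇s ∧ s)). Evaluate φ at each world:
  u (successors {u}): φ is false.
  v (successors {v, w}): φ is false.
  w (successors {u, w}): φ is false.
  x (successors {v, x}): φ is false.
For instance, at u:
  At u: ¬◇(□r ∧ p) → (◇s ∧ s) is true, so ¬(¬◇(□r ∧ p) → (◇s ∧ s)) is false.
    At u: ¬◇(□r ∧ p) is true, ◇s ∧ s is true, so ¬◇(□r ∧ p) → (◇s ∧ s) is true.
      At u: ◇(□r ∧ p) is false, so ¬◇(□r ∧ p) is true.
      At u: ◇s is true, s is true, so ◇s ∧ s is true.

No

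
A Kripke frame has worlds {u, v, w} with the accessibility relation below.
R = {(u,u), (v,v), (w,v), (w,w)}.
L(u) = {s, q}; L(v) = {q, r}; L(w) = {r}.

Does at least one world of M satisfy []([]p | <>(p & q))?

No

Recall that []ψ holds at a world iff ψ holds at every accessible world, and <>ψ holds iff ψ holds at some accessible world.
Let φ = []([]p | <>(p & q)). Evaluate φ at each world:
  u (successors {u}): φ is false.
  v (successors {v}): φ is false.
  w (successors {v, w}): φ is false.
For instance, at v:
  At v: []([]p | <>(p & q)) requires []p | <>(p & q) at every successor {v}.
    []p | <>(p & q) fails at v, so []([]p | <>(p & q)) is false at v.
      At v: []p is false, <>(p & q) is false, so []p | <>(p & q) is false.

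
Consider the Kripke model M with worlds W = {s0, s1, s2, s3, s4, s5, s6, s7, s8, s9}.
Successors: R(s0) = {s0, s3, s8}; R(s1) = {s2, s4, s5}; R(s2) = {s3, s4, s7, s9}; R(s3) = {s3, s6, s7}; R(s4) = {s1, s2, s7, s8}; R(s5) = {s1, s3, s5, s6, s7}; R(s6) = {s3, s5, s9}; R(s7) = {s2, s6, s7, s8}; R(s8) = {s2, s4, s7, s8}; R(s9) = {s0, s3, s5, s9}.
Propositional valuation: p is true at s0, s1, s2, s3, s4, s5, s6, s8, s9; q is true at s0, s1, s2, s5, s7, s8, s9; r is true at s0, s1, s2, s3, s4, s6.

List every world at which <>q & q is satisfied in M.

s0, s1, s2, s5, s7, s8, s9

Recall that <>ψ holds at a world iff ψ holds at some accessible world.
Let φ = <>q & q. Evaluate φ at each world:
  s0 (successors {s0, s3, s8}): φ is true.
  s1 (successors {s2, s4, s5}): φ is true.
  s2 (successors {s3, s4, s7, s9}): φ is true.
  s3 (successors {s3, s6, s7}): φ is false.
  s4 (successors {s1, s2, s7, s8}): φ is false.
  s5 (successors {s1, s3, s5, s6, s7}): φ is true.
  s6 (successors {s3, s5, s9}): φ is false.
  s7 (successors {s2, s6, s7, s8}): φ is true.
  s8 (successors {s2, s4, s7, s8}): φ is true.
  s9 (successors {s0, s3, s5, s9}): φ is true.
For instance, at s0:
  At s0: <>q is true, q is true, so <>q & q is true.
    At s0: <>q requires q at some successor in {s0, s3, s8}.
      q holds at s0, so <>q is true at s0.
Satisfying worlds: {s0, s1, s2, s5, s7, s8, s9}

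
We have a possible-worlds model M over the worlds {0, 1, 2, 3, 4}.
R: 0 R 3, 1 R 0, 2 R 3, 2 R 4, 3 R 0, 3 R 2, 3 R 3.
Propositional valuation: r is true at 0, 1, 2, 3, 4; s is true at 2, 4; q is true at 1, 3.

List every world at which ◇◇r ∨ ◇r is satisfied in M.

Let φ = ◇◇r ∨ ◇r. Evaluate φ at each world:
  0 (successors {3}): φ is true.
  1 (successors {0}): φ is true.
  2 (successors {3, 4}): φ is true.
  3 (successors {0, 2, 3}): φ is true.
  4 (successors ∅): φ is false.
For instance, at 2:
  At 2: ◇◇r is true, ◇r is true, so ◇◇r ∨ ◇r is true.
    At 2: ◇◇r requires ◇r at some successor in {3, 4}.
      ◇r holds at 3, so ◇◇r is true at 2.
    At 2: ◇r requires r at some successor in {3, 4}.
      r holds at 3, so ◇r is true at 2.
Satisfying worlds: {0, 1, 2, 3}

0, 1, 2, 3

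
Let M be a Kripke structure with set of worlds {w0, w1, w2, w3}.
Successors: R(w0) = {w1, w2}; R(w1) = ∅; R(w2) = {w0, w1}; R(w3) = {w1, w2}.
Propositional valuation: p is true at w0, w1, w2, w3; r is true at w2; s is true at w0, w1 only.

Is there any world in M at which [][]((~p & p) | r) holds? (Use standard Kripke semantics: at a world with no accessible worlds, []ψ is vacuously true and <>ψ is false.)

Yes

Let φ = [][]((~p & p) | r). Evaluate φ at each world:
  w0 (successors {w1, w2}): φ is false.
  w1 (successors ∅): φ is true.
  w2 (successors {w0, w1}): φ is false.
  w3 (successors {w1, w2}): φ is false.
Detail at w1 (witness):
  At w1: no accessible worlds, so [][]((~p & p) | r) holds vacuously.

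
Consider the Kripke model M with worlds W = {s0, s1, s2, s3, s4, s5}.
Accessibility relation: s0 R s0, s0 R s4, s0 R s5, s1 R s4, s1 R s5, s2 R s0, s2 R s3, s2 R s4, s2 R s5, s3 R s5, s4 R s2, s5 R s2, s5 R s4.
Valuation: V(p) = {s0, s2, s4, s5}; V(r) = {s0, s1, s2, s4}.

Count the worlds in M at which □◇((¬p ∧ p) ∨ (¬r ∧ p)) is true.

1

Recall that □ψ holds at a world iff ψ holds at every accessible world, and ◇ψ holds iff ψ holds at some accessible world.
Let φ = □◇((¬p ∧ p) ∨ (¬r ∧ p)). Evaluate φ at each world:
  s0 (successors {s0, s4, s5}): φ is false.
  s1 (successors {s4, s5}): φ is false.
  s2 (successors {s0, s3, s4, s5}): φ is false.
  s3 (successors {s5}): φ is false.
  s4 (successors {s2}): φ is true.
  s5 (successors {s2, s4}): φ is false.
For instance, at s5:
  At s5: □◇((¬p ∧ p) ∨ (¬r ∧ p)) requires ◇((¬p ∧ p) ∨ (¬r ∧ p)) at every successor {s2, s4}.
    ◇((¬p ∧ p) ∨ (¬r ∧ p)) fails at s4, so □◇((¬p ∧ p) ∨ (¬r ∧ p)) is false at s5.
      At s4: ◇((¬p ∧ p) ∨ (¬r ∧ p)) requires (¬p ∧ p) ∨ (¬r ∧ p) at some successor in {s2}.
        At s2: (¬p ∧ p) ∨ (¬r ∧ p) is false.
      So ◇((¬p ∧ p) ∨ (¬r ∧ p)) is false at s4.
Satisfying worlds: {s4}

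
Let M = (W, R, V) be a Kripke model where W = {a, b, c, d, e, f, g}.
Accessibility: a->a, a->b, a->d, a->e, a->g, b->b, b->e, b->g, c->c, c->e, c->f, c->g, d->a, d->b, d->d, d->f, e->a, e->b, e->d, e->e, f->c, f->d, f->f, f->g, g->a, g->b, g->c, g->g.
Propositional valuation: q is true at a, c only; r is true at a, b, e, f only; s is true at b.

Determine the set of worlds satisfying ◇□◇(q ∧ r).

none

Let φ = ◇□◇(q ∧ r). Evaluate φ at each world:
  a (successors {a, b, d, e, g}): φ is false.
  b (successors {b, e, g}): φ is false.
  c (successors {c, e, f, g}): φ is false.
  d (successors {a, b, d, f}): φ is false.
  e (successors {a, b, d, e}): φ is false.
  f (successors {c, d, f, g}): φ is false.
  g (successors {a, b, c, g}): φ is false.
For instance, at b:
  At b: ◇□◇(q ∧ r) requires □◇(q ∧ r) at some successor in {b, e, g}.
    At b: □◇(q ∧ r) is false.
    At e: □◇(q ∧ r) is false.
    At g: □◇(q ∧ r) is false.
  So ◇□◇(q ∧ r) is false at b.
Satisfying worlds: none.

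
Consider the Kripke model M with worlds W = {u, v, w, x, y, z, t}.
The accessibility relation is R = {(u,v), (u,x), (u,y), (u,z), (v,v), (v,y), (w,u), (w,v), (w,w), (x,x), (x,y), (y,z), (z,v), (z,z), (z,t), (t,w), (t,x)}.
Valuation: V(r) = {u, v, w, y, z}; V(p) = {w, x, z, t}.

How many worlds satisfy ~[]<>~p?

4

Let φ = ~[]<>~p. Evaluate φ at each world:
  u (successors {v, x, y, z}): φ is true.
  v (successors {v, y}): φ is true.
  w (successors {u, v, w}): φ is false.
  x (successors {x, y}): φ is true.
  y (successors {z}): φ is false.
  z (successors {v, z, t}): φ is true.
  t (successors {w, x}): φ is false.
For instance, at t:
  At t: []<>~p is true, so ~[]<>~p is false.
    At t: []<>~p requires <>~p at every successor {w, x}.
      At w: <>~p is true.
      At x: <>~p is true.
    So []<>~p is true at t.
Satisfying worlds: {u, v, x, z}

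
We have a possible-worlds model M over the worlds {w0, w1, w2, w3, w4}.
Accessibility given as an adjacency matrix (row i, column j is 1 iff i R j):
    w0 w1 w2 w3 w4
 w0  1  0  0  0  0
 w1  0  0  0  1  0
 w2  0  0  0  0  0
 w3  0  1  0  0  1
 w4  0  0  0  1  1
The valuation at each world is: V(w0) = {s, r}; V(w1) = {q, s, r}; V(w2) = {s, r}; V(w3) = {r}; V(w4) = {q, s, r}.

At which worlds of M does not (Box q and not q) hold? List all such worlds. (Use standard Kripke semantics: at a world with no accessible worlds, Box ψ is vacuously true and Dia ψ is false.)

Let φ = not (Box q and not q). Evaluate φ at each world:
  w0 (successors {w0}): φ is true.
  w1 (successors {w3}): φ is true.
  w2 (successors ∅): φ is false.
  w3 (successors {w1, w4}): φ is false.
  w4 (successors {w3, w4}): φ is true.
For instance, at w4:
  At w4: Box q and not q is false, so not (Box q and not q) is true.
    At w4: Box q is false, not q is false, so Box q and not q is false.
      At w4: Box q requires q at every successor {w3, w4}.
        q fails at w3, so Box q is false at w4.
Satisfying worlds: {w0, w1, w4}

w0, w1, w4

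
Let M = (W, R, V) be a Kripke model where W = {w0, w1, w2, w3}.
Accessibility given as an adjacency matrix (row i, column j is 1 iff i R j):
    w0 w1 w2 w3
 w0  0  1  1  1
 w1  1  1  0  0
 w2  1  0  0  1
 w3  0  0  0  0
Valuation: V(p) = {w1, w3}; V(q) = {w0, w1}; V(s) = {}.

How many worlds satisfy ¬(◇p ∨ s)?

Recall that ◇ψ holds at a world iff ψ holds at some accessible world.
Let φ = ¬(◇p ∨ s). Evaluate φ at each world:
  w0 (successors {w1, w2, w3}): φ is false.
  w1 (successors {w0, w1}): φ is false.
  w2 (successors {w0, w3}): φ is false.
  w3 (successors ∅): φ is true.
For instance, at w2:
  At w2: ◇p ∨ s is true, so ¬(◇p ∨ s) is false.
    At w2: ◇p is true, s is false, so ◇p ∨ s is true.
      At w2: ◇p requires p at some successor in {w0, w3}.
        p holds at w3, so ◇p is true at w2.
Satisfying worlds: {w3}

1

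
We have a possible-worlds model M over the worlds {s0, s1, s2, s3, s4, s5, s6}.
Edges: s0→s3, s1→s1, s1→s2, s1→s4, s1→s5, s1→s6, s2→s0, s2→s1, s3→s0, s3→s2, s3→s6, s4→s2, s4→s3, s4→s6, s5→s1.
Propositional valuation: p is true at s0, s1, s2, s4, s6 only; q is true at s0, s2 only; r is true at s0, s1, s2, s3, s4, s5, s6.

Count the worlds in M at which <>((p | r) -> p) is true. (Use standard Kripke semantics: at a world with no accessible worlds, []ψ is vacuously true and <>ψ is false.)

5

Recall that <>ψ holds at a world iff ψ holds at some accessible world.
Let φ = <>((p | r) -> p). Evaluate φ at each world:
  s0 (successors {s3}): φ is false.
  s1 (successors {s1, s2, s4, s5, s6}): φ is true.
  s2 (successors {s0, s1}): φ is true.
  s3 (successors {s0, s2, s6}): φ is true.
  s4 (successors {s2, s3, s6}): φ is true.
  s5 (successors {s1}): φ is true.
  s6 (successors ∅): φ is false.
For instance, at s0:
  At s0: <>((p | r) -> p) requires (p | r) -> p at some successor in {s3}.
    At s3: (p | r) -> p is false.
  So <>((p | r) -> p) is false at s0.
Satisfying worlds: {s1, s2, s3, s4, s5}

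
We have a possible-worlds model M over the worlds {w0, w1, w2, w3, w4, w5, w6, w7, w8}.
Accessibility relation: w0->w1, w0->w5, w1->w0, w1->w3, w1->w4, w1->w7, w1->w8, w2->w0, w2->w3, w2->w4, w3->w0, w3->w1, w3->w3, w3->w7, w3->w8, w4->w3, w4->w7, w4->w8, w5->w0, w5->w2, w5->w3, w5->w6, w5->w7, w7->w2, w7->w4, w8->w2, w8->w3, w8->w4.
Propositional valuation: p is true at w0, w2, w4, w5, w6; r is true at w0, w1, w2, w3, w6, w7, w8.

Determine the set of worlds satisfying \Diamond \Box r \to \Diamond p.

Recall that \Box ψ holds at a world iff ψ holds at every accessible world, and \Diamond ψ holds iff ψ holds at some accessible world.
Let φ = \Diamond \Box r \to \Diamond p. Evaluate φ at each world:
  w0 (successors {w1, w5}): φ is true.
  w1 (successors {w0, w3, w4, w7, w8}): φ is true.
  w2 (successors {w0, w3, w4}): φ is true.
  w3 (successors {w0, w1, w3, w7, w8}): φ is true.
  w4 (successors {w3, w7, w8}): φ is false.
  w5 (successors {w0, w2, w3, w6, w7}): φ is true.
  w6 (successors ∅): φ is true.
  w7 (successors {w2, w4}): φ is true.
  w8 (successors {w2, w3, w4}): φ is true.
For instance, at w3:
  At w3: \Diamond \Box r is true, \Diamond p is true, so \Diamond \Box r \to \Diamond p is true.
    At w3: \Diamond \Box r requires \Box r at some successor in {w0, w1, w3, w7, w8}.
      \Box r holds at w3, so \Diamond \Box r is true at w3.
    At w3: \Diamond p requires p at some successor in {w0, w1, w3, w7, w8}.
      p holds at w0, so \Diamond p is true at w3.
Satisfying worlds: {w0, w1, w2, w3, w5, w6, w7, w8}

w0, w1, w2, w3, w5, w6, w7, w8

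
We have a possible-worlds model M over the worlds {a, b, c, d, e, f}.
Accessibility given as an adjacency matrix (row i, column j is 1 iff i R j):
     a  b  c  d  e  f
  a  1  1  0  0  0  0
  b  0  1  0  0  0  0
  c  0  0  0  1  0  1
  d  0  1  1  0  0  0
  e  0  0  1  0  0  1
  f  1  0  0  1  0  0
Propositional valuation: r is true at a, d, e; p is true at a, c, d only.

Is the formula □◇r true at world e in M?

Yes

At e: □◇r requires ◇r at every successor {c, f}.
    At c: ◇r requires r at some successor in {d, f}.
      r holds at d, so ◇r is true at c.
    At f: ◇r requires r at some successor in {a, d}.
      r holds at a, so ◇r is true at f.
So □◇r is true at e.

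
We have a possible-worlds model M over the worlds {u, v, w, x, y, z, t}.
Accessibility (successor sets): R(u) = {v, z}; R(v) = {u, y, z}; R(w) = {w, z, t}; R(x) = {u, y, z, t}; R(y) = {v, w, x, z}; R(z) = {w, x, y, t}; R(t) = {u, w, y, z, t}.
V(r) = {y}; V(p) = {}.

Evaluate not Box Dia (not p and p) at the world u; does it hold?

Yes

At u: Box Dia (not p and p) is false, so not Box Dia (not p and p) is true.
  At u: Box Dia (not p and p) requires Dia (not p and p) at every successor {v, z}.
    Dia (not p and p) fails at v, so Box Dia (not p and p) is false at u.
      At v: Dia (not p and p) requires not p and p at some successor in {u, y, z}.
        At u: not p and p is false.
        At y: not p and p is false.
        At z: not p and p is false.
      So Dia (not p and p) is false at v.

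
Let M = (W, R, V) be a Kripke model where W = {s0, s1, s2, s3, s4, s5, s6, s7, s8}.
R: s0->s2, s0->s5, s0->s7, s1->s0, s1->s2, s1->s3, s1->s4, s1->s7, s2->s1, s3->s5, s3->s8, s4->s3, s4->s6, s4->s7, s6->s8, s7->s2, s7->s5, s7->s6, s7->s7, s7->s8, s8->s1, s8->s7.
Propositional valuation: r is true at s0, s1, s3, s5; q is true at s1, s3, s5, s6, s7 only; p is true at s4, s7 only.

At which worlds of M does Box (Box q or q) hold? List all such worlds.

s0, s2, s3, s4, s5, s6, s7, s8

Let φ = Box (Box q or q). Evaluate φ at each world:
  s0 (successors {s2, s5, s7}): φ is true.
  s1 (successors {s0, s2, s3, s4, s7}): φ is false.
  s2 (successors {s1}): φ is true.
  s3 (successors {s5, s8}): φ is true.
  s4 (successors {s3, s6, s7}): φ is true.
  s5 (successors ∅): φ is true.
  s6 (successors {s8}): φ is true.
  s7 (successors {s2, s5, s6, s7, s8}): φ is true.
  s8 (successors {s1, s7}): φ is true.
For instance, at s7:
  At s7: Box (Box q or q) requires Box q or q at every successor {s2, s5, s6, s7, s8}.
    At s2: Box q or q is true.
    At s5: Box q or q is true.
    At s6: Box q or q is true.
    At s7: Box q or q is true.
    At s8: Box q or q is true.
  So Box (Box q or q) is true at s7.
Satisfying worlds: {s0, s2, s3, s4, s5, s6, s7, s8}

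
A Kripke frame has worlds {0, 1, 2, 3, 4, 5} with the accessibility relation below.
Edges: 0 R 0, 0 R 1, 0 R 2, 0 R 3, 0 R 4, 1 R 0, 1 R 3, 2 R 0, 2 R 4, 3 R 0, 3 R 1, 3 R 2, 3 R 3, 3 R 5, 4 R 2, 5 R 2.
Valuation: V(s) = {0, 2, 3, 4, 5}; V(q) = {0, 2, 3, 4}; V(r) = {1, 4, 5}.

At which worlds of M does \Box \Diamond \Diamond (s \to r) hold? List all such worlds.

0, 1, 2, 3, 4, 5

Let φ = \Box \Diamond \Diamond (s \to r). Evaluate φ at each world:
  0 (successors {0, 1, 2, 3, 4}): φ is true.
  1 (successors {0, 3}): φ is true.
  2 (successors {0, 4}): φ is true.
  3 (successors {0, 1, 2, 3, 5}): φ is true.
  4 (successors {2}): φ is true.
  5 (successors {2}): φ is true.
For instance, at 3:
  At 3: \Box \Diamond \Diamond (s \to r) requires \Diamond \Diamond (s \to r) at every successor {0, 1, 2, 3, 5}.
    At 0: \Diamond \Diamond (s \to r) is true.
    At 1: \Diamond \Diamond (s \to r) is true.
    At 2: \Diamond \Diamond (s \to r) is true.
    At 3: \Diamond \Diamond (s \to r) is true.
    At 5: \Diamond \Diamond (s \to r) is true.
  So \Box \Diamond \Diamond (s \to r) is true at 3.
Satisfying worlds: {0, 1, 2, 3, 4, 5}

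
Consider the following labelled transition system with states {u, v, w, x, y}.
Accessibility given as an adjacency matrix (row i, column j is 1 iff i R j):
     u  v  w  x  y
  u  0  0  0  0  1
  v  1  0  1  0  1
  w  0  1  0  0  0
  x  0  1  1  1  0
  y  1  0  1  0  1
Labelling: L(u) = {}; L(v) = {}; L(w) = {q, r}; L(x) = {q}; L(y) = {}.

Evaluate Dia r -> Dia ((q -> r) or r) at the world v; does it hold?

Recall that Dia ψ holds at a world iff ψ holds at some accessible world.
At v: Dia r is true, Dia ((q -> r) or r) is true, so Dia r -> Dia ((q -> r) or r) is true.
  At v: Dia r requires r at some successor in {u, w, y}.
    r holds at w, so Dia r is true at v.
  At v: Dia ((q -> r) or r) requires (q -> r) or r at some successor in {u, w, y}.
    (q -> r) or r holds at u, so Dia ((q -> r) or r) is true at v.

Yes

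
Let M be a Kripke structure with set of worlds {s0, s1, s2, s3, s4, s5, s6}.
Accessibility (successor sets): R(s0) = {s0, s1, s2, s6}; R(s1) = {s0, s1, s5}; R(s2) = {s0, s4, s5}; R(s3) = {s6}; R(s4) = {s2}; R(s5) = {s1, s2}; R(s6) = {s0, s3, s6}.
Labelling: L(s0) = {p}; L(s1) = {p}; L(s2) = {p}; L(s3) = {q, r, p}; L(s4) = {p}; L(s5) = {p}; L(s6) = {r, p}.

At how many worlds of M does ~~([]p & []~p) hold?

0

Let φ = ~~([]p & []~p). Evaluate φ at each world:
  s0 (successors {s0, s1, s2, s6}): φ is false.
  s1 (successors {s0, s1, s5}): φ is false.
  s2 (successors {s0, s4, s5}): φ is false.
  s3 (successors {s6}): φ is false.
  s4 (successors {s2}): φ is false.
  s5 (successors {s1, s2}): φ is false.
  s6 (successors {s0, s3, s6}): φ is false.
For instance, at s1:
  At s1: ~([]p & []~p) is true, so ~~([]p & []~p) is false.
    At s1: []p & []~p is false, so ~([]p & []~p) is true.
      At s1: []p is true, []~p is false, so []p & []~p is false.
Satisfying worlds: none.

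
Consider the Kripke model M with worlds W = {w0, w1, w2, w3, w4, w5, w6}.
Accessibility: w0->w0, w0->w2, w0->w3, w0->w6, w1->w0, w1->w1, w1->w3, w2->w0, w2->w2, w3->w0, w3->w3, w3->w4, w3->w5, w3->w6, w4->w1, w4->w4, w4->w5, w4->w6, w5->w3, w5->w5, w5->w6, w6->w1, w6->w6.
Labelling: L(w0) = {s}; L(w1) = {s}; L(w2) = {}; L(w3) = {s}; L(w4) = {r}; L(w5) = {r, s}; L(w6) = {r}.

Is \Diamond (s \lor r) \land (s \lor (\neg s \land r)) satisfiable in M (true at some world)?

Let φ = \Diamond (s \lor r) \land (s \lor (\neg s \land r)). Evaluate φ at each world:
  w0 (successors {w0, w2, w3, w6}): φ is true.
  w1 (successors {w0, w1, w3}): φ is true.
  w2 (successors {w0, w2}): φ is false.
  w3 (successors {w0, w3, w4, w5, w6}): φ is true.
  w4 (successors {w1, w4, w5, w6}): φ is true.
  w5 (successors {w3, w5, w6}): φ is true.
  w6 (successors {w1, w6}): φ is true.
Detail at w0 (witness):
  At w0: \Diamond (s \lor r) is true, s \lor (\neg s \land r) is true, so \Diamond (s \lor r) \land (s \lor (\neg s \land r)) is true.
    At w0: \Diamond (s \lor r) requires s \lor r at some successor in {w0, w2, w3, w6}.
      s \lor r holds at w0, so \Diamond (s \lor r) is true at w0.

Yes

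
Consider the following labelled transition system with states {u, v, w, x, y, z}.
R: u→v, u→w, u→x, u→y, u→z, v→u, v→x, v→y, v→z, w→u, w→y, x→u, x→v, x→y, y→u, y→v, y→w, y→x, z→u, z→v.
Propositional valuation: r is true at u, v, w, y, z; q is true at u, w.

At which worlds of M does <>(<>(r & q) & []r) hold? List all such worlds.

Let φ = <>(<>(r & q) & []r). Evaluate φ at each world:
  u (successors {v, w, x, y, z}): φ is true.
  v (successors {u, x, y, z}): φ is true.
  w (successors {u, y}): φ is false.
  x (successors {u, v, y}): φ is false.
  y (successors {u, v, w, x}): φ is true.
  z (successors {u, v}): φ is false.
For instance, at y:
  At y: <>(<>(r & q) & []r) requires <>(r & q) & []r at some successor in {u, v, w, x}.
    <>(r & q) & []r holds at w, so <>(<>(r & q) & []r) is true at y.
      At w: <>(r & q) is true, []r is true, so <>(r & q) & []r is true.
Satisfying worlds: {u, v, y}

u, v, y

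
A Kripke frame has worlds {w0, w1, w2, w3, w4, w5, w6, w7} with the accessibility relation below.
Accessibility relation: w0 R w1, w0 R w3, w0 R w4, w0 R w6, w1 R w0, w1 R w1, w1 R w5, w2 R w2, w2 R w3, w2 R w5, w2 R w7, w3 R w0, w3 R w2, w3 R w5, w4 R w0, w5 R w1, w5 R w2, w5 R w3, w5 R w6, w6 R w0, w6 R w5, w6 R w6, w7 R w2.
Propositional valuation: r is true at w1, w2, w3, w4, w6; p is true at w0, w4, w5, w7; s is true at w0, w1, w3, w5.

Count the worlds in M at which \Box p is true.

Let φ = \Box p. Evaluate φ at each world:
  w0 (successors {w1, w3, w4, w6}): φ is false.
  w1 (successors {w0, w1, w5}): φ is false.
  w2 (successors {w2, w3, w5, w7}): φ is false.
  w3 (successors {w0, w2, w5}): φ is false.
  w4 (successors {w0}): φ is true.
  w5 (successors {w1, w2, w3, w6}): φ is false.
  w6 (successors {w0, w5, w6}): φ is false.
  w7 (successors {w2}): φ is false.
For instance, at w1:
  At w1: \Box p requires p at every successor {w0, w1, w5}.
    p fails at w1, so \Box p is false at w1.
Satisfying worlds: {w4}

1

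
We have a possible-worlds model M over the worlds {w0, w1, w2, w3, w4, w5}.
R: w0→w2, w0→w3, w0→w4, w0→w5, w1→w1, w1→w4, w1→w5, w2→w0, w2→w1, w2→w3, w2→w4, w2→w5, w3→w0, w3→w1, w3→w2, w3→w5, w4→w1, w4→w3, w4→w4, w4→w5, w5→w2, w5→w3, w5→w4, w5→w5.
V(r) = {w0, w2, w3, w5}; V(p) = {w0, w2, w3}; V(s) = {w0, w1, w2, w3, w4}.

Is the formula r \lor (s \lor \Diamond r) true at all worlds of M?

Yes

Recall that \Diamond ψ holds at a world iff ψ holds at some accessible world.
Let φ = r \lor (s \lor \Diamond r). Evaluate φ at each world:
  w0 (successors {w2, w3, w4, w5}): φ is true.
  w1 (successors {w1, w4, w5}): φ is true.
  w2 (successors {w0, w1, w3, w4, w5}): φ is true.
  w3 (successors {w0, w1, w2, w5}): φ is true.
  w4 (successors {w1, w3, w4, w5}): φ is true.
  w5 (successors {w2, w3, w4, w5}): φ is true.
For instance, at w0:
  At w0: r is true, s \lor \Diamond r is true, so r \lor (s \lor \Diamond r) is true.
    At w0: s is true, \Diamond r is true, so s \lor \Diamond r is true.
      At w0: \Diamond r requires r at some successor in {w2, w3, w4, w5}.
        r holds at w2, so \Diamond r is true at w0.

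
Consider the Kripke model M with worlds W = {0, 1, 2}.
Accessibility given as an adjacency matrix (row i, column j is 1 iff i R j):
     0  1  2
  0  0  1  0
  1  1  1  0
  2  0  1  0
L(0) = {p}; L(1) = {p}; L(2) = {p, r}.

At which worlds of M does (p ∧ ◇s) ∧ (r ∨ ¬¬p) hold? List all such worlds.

none

Recall that ◇ψ holds at a world iff ψ holds at some accessible world.
Let φ = (p ∧ ◇s) ∧ (r ∨ ¬¬p). Evaluate φ at each world:
  0 (successors {1}): φ is false.
  1 (successors {0, 1}): φ is false.
  2 (successors {1}): φ is false.
For instance, at 1:
  At 1: p ∧ ◇s is false, r ∨ ¬¬p is true, so (p ∧ ◇s) ∧ (r ∨ ¬¬p) is false.
    At 1: p is true, ◇s is false, so p ∧ ◇s is false.
      At 1: ◇s requires s at some successor in {0, 1}.
        At 0: s is false.
        At 1: s is false.
      So ◇s is false at 1.
Satisfying worlds: none.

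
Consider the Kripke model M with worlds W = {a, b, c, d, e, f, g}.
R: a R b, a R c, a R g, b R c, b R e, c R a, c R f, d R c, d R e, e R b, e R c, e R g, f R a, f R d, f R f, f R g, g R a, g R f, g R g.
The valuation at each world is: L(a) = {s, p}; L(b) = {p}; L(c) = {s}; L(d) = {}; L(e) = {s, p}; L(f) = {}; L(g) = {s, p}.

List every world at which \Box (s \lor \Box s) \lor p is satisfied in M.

a, b, d, e, g

Let φ = \Box (s \lor \Box s) \lor p. Evaluate φ at each world:
  a (successors {b, c, g}): φ is true.
  b (successors {c, e}): φ is true.
  c (successors {a, f}): φ is false.
  d (successors {c, e}): φ is true.
  e (successors {b, c, g}): φ is true.
  f (successors {a, d, f, g}): φ is false.
  g (successors {a, f, g}): φ is true.
For instance, at c:
  At c: \Box (s \lor \Box s) is false, p is false, so \Box (s \lor \Box s) \lor p is false.
    At c: \Box (s \lor \Box s) requires s \lor \Box s at every successor {a, f}.
      s \lor \Box s fails at f, so \Box (s \lor \Box s) is false at c.
Satisfying worlds: {a, b, d, e, g}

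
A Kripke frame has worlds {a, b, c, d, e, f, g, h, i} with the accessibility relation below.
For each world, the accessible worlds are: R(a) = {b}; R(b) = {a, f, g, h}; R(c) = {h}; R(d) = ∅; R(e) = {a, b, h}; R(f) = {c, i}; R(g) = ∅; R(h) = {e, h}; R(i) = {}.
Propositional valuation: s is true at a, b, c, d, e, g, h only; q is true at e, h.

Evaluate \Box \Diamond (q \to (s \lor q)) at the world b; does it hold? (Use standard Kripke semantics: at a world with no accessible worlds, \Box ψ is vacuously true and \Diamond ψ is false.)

At b: \Box \Diamond (q \to (s \lor q)) requires \Diamond (q \to (s \lor q)) at every successor {a, f, g, h}.
  \Diamond (q \to (s \lor q)) fails at g, so \Box \Diamond (q \to (s \lor q)) is false at b.
    At g: no accessible worlds, so \Diamond (q \to (s \lor q)) is false.

No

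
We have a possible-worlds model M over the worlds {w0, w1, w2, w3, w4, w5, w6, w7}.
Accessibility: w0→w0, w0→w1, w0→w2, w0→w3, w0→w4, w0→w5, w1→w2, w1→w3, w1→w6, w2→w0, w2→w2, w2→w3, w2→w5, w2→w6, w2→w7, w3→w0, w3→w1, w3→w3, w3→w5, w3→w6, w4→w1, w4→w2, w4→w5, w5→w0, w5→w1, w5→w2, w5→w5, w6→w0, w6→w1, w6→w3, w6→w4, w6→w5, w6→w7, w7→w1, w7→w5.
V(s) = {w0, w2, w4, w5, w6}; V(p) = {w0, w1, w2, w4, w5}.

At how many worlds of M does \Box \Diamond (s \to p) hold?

Let φ = \Box \Diamond (s \to p). Evaluate φ at each world:
  w0 (successors {w0, w1, w2, w3, w4, w5}): φ is true.
  w1 (successors {w2, w3, w6}): φ is true.
  w2 (successors {w0, w2, w3, w5, w6, w7}): φ is true.
  w3 (successors {w0, w1, w3, w5, w6}): φ is true.
  w4 (successors {w1, w2, w5}): φ is true.
  w5 (successors {w0, w1, w2, w5}): φ is true.
  w6 (successors {w0, w1, w3, w4, w5, w7}): φ is true.
  w7 (successors {w1, w5}): φ is true.
For instance, at w5:
  At w5: \Box \Diamond (s \to p) requires \Diamond (s \to p) at every successor {w0, w1, w2, w5}.
    At w0: \Diamond (s \to p) is true.
    At w1: \Diamond (s \to p) is true.
    At w2: \Diamond (s \to p) is true.
    At w5: \Diamond (s \to p) is true.
  So \Box \Diamond (s \to p) is true at w5.
Satisfying worlds: {w0, w1, w2, w3, w4, w5, w6, w7}

8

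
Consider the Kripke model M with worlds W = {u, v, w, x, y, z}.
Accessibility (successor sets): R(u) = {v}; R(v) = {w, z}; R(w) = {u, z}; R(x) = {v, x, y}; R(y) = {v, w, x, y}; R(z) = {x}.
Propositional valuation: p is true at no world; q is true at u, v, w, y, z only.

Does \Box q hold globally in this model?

No

Let φ = \Box q. Evaluate φ at each world:
  u (successors {v}): φ is true.
  v (successors {w, z}): φ is true.
  w (successors {u, z}): φ is true.
  x (successors {v, x, y}): φ is false.
  y (successors {v, w, x, y}): φ is false.
  z (successors {x}): φ is false.
Detail at x (counterexample):
  At x: \Box q requires q at every successor {v, x, y}.
    q fails at x, so \Box q is false at x.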